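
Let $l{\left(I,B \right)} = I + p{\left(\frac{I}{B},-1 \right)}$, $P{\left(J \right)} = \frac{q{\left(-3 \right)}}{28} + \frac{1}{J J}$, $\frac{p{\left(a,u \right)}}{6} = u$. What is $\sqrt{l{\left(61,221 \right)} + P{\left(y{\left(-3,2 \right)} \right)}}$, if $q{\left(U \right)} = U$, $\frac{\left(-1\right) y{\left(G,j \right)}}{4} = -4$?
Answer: $\frac{5 \sqrt{27545}}{112} \approx 7.4092$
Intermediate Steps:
$y{\left(G,j \right)} = 16$ ($y{\left(G,j \right)} = \left(-4\right) \left(-4\right) = 16$)
$p{\left(a,u \right)} = 6 u$
$P{\left(J \right)} = - \frac{3}{28} + \frac{1}{J^{2}}$ ($P{\left(J \right)} = - \frac{3}{28} + \frac{1}{J J} = \left(-3\right) \frac{1}{28} + \frac{1}{J^{2}} = - \frac{3}{28} + \frac{1}{J^{2}}$)
$l{\left(I,B \right)} = -6 + I$ ($l{\left(I,B \right)} = I + 6 \left(-1\right) = I - 6 = -6 + I$)
$\sqrt{l{\left(61,221 \right)} + P{\left(y{\left(-3,2 \right)} \right)}} = \sqrt{\left(-6 + 61\right) - \left(\frac{3}{28} - \frac{1}{256}\right)} = \sqrt{55 + \left(- \frac{3}{28} + \frac{1}{256}\right)} = \sqrt{55 - \frac{185}{1792}} = \sqrt{\frac{98375}{1792}} = \frac{5 \sqrt{27545}}{112}$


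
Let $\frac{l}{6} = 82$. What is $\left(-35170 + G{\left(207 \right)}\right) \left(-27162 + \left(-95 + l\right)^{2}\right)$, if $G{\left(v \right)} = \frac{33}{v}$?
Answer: $- \frac{316558213393}{69} \approx -4.5878 \cdot 10^{9}$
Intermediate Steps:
$l = 492$ ($l = 6 \cdot 82 = 492$)
$\left(-35170 + G{\left(207 \right)}\right) \left(-27162 + \left(-95 + l\right)^{2}\right) = \left(-35170 + \frac{33}{207}\right) \left(-27162 + \left(-95 + 492\right)^{2}\right) = \left(-35170 + 33 \cdot \frac{1}{207}\right) \left(-27162 + 397^{2}\right) = \left(-35170 + \frac{11}{69}\right) \left(-27162 + 157609\right) = \left(- \frac{2426719}{69}\right) 130447 = - \frac{316558213393}{69}$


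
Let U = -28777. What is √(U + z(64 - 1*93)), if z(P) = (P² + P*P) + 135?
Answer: 4*I*√1685 ≈ 164.2*I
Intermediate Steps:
z(P) = 135 + 2*P² (z(P) = (P² + P²) + 135 = 2*P² + 135 = 135 + 2*P²)
√(U + z(64 - 1*93)) = √(-28777 + (135 + 2*(64 - 1*93)²)) = √(-28777 + (135 + 2*(64 - 93)²)) = √(-28777 + (135 + 2*(-29)²)) = √(-28777 + (135 + 2*841)) = √(-28777 + (135 + 1682)) = √(-28777 + 1817) = √(-26960) = 4*I*√1685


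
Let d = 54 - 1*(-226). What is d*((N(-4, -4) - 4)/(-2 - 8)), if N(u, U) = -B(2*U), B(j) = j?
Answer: -112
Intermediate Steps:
N(u, U) = -2*U
d = 280 (d = 54 + 226 = 280)
d*((N(-4, -4) - 4)/(-2 - 8)) = 280*((-2*(-4) - 4)/(-2 - 8)) = 280*((8 - 4)/(-10)) = 280*(4*(-⅒)) = 280*(-⅖) = -112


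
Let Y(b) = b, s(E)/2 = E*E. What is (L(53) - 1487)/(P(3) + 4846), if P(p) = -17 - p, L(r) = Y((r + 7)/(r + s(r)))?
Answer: -8432717/27368246 ≈ -0.30812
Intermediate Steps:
s(E) = 2*E² (s(E) = 2*(E*E) = 2*E²)
L(r) = (7 + r)/(r + 2*r²) (L(r) = (r + 7)/(r + 2*r²) = (7 + r)/(r + 2*r²))
(L(53) - 1487)/(P(3) + 4846) = ((7 + 53)/(53*(1 + 2*53)) - 1487)/((-17 - 1*3) + 4846) = ((1/53)*60/(1 + 106) - 1487)/((-17 - 3) + 4846) = ((1/53)*60/107 - 1487)/(-20 + 4846) = ((1/53)*(1/107)*60 - 1487)/4826 = (60/5671 - 1487)*(1/4826) = -8432717/5671*1/4826 = -8432717/27368246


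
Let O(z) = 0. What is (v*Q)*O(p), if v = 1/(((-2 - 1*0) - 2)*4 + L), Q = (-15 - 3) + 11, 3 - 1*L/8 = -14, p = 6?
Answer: 0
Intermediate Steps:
L = 136 (L = 24 - 8*(-14) = 24 + 112 = 136)
Q = -7 (Q = -18 + 11 = -7)
v = 1/120 (v = 1/(((-2 - 1*0) - 2)*4 + 136) = 1/(((-2 + 0) - 2)*4 + 136) = 1/((-2 - 2)*4 + 136) = 1/(-4*4 + 136) = 1/(-16 + 136) = 1/120 ≈ 0.0083333)
(v*Q)*O(p) = ((1/120)*(-7))*0 = -7/120*0 = 0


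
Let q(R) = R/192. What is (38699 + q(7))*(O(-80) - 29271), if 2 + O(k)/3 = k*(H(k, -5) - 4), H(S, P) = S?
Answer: -22580423385/64 ≈ -3.5282e+8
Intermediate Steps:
q(R) = R/192 (q(R) = R*(1/192) = R/192)
O(k) = -6 + 3*k*(-4 + k) (O(k) = -6 + 3*(k*(k - 4)) = -6 + 3*(k*(-4 + k)) = -6 + 3*k*(-4 + k))
(38699 + q(7))*(O(-80) - 29271) = (38699 + (1/192)*7)*((-6 - 12*(-80) + 3*(-80)²) - 29271) = (38699 + 7/192)*((-6 + 960 + 3*6400) - 29271) = 7430215*((-6 + 960 + 19200) - 29271)/192 = 7430215*(20154 - 29271)/192 = (7430215/192)*(-9117) = -22580423385/64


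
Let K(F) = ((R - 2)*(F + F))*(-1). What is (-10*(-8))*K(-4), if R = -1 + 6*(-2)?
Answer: -9600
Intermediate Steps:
R = -13 (R = -1 - 12 = -13)
K(F) = 30*F (K(F) = ((-13 - 2)*(F + F))*(-1) = -30*F*(-1) = 30*F)
(-10*(-8))*K(-4) = (-10*(-8))*(30*(-4)) = 80*(-120) = -9600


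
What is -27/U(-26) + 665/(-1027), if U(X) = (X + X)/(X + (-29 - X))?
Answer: -64517/4108 ≈ -15.705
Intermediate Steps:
U(X) = -2*X/29 (U(X) = (2*X)/(-29) = (2*X)*(-1/29) = -2*X/29)
-27/U(-26) + 665/(-1027) = -27/((-2/29*(-26))) + 665/(-1027) = -27/52/29 + 665*(-1/1027) = -27*29/52 - 665/1027 = -783/52 - 665/1027 = -64517/4108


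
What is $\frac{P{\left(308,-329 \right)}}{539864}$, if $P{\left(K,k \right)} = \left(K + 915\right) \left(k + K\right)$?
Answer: $- \frac{25683}{539864} \approx -0.047573$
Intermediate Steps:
$P{\left(K,k \right)} = \left(915 + K\right) \left(K + k\right)$
$\frac{P{\left(308,-329 \right)}}{539864} = \frac{308^{2} + 915 \cdot 308 + 915 \left(-329\right) + 308 \left(-329\right)}{539864} = \left(94864 + 281820 - 301035 - 101332\right) \frac{1}{539864} = \left(-25683\right) \frac{1}{539864} = - \frac{25683}{539864}$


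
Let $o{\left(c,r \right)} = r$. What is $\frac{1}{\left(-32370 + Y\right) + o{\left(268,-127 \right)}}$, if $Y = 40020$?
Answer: $\frac{1}{7523} \approx 0.00013293$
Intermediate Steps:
$\frac{1}{\left(-32370 + Y\right) + o{\left(268,-127 \right)}} = \frac{1}{\left(-32370 + 40020\right) - 127} = \frac{1}{7650 - 127} = \frac{1}{7523}$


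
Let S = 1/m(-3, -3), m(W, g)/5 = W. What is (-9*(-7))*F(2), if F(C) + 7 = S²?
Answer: -11018/25 ≈ -440.72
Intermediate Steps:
m(W, g) = 5*W
S = -1/15 (S = 1/(5*(-3)) = 1/(-15) = -1/15 ≈ -0.066667)
F(C) = -1574/225 (F(C) = -7 + (-1/15)² = -7 + 1/225 = -1574/225)
(-9*(-7))*F(2) = -9*(-7)*(-1574/225) = 63*(-1574/225) = -11018/25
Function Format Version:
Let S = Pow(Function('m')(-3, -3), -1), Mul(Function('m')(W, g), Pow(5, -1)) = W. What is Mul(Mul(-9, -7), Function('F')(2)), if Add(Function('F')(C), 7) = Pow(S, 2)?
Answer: Rational(-11018, 25) ≈ -440.72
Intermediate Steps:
Function('m')(W, g) = Mul(5, W)
S = Rational(-1, 15) (S = Pow(Mul(5, -3), -1) = Pow(-15, -1) = Rational(-1, 15) ≈ -0.066667)
Function('F')(C) = Rational(-1574, 225) (Function('F')(C) = Add(-7, Pow(Rational(-1, 15), 2)) = Add(-7, Rational(1, 225)) = Rational(-1574, 225))
Mul(Mul(-9, -7), Function('F')(2)) = Mul(Mul(-9, -7), Rational(-1574, 225)) = Mul(63, Rational(-1574, 225)) = Rational(-11018, 25)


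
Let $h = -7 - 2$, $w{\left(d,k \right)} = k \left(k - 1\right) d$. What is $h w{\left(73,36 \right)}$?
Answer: $-827820$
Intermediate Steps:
$w{\left(d,k \right)} = d k \left(-1 + k\right)$ ($w{\left(d,k \right)} = k \left(k - 1\right) d = k \left(-1 + k\right) d = d k \left(-1 + k\right)$)
$h = -9$ ($h = -7 - 2 = -9$)
$h w{\left(73,36 \right)} = - 9 \cdot 73 \cdot 36 \left(-1 + 36\right) = - 9 \cdot 73 \cdot 36 \cdot 35 = \left(-9\right) 91980 = -827820$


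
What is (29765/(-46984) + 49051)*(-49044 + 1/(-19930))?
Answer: -2252606989642281899/936391120 ≈ -2.4056e+9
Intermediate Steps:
(29765/(-46984) + 49051)*(-49044 + 1/(-19930)) = (29765*(-1/46984) + 49051)*(-49044 - 1/19930) = (-29765/46984 + 49051)*(-977446921/19930) = (2304582419/46984)*(-977446921/19930) = -2252606989642281899/936391120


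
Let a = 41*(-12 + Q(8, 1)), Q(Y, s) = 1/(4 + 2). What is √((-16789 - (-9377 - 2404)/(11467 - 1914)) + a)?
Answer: I*√56747685842682/57318 ≈ 131.43*I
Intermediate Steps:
Q(Y, s) = ⅙ (Q(Y, s) = 1/6 = ⅙)
a = -2911/6 (a = 41*(-12 + ⅙) = 41*(-71/6) = -2911/6 ≈ -485.17)
√((-16789 - (-9377 - 2404)/(11467 - 1914)) + a) = √((-16789 - (-9377 - 2404)/(11467 - 1914)) - 2911/6) = √((-16789 - (-11781)/9553) - 2911/6) = √((-16789 - 1*(-11781/9553)) - 2911/6) = √((-16789 + 11781/9553) - 2911/6) = √(-160373536/9553 - 2911/6) = √(-990049999/57318) = I*√56747685842682/57318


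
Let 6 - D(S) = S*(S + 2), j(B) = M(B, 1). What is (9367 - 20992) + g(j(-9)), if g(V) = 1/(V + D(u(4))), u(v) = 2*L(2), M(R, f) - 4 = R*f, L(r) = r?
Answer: -267376/23 ≈ -11625.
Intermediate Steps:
M(R, f) = 4 + R*f
u(v) = 4 (u(v) = 2*2 = 4)
j(B) = 4 + B (j(B) = 4 + B*1 = 4 + B)
D(S) = 6 - S*(2 + S) (D(S) = 6 - S*(S + 2) = 6 - S*(2 + S))
g(V) = 1/(-18 + V) (g(V) = 1/(V + (6 - 1*4**2 - 2*4)) = 1/(V + (6 - 1*16 - 8)) = 1/(V + (6 - 16 - 8)) = 1/(V - 18) = 1/(-18 + V))
(9367 - 20992) + g(j(-9)) = (9367 - 20992) + 1/(-18 + (4 - 9)) = -11625 + 1/(-18 - 5) = -11625 + 1/(-23) = -11625 - 1/23 = -267376/23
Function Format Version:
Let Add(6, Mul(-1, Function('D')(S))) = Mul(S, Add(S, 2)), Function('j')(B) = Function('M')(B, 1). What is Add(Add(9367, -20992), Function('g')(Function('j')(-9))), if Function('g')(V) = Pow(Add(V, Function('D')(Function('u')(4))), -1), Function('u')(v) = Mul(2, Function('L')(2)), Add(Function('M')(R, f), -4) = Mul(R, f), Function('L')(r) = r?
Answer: Rational(-267376, 23) ≈ -11625.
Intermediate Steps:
Function('M')(R, f) = Add(4, Mul(R, f))
Function('u')(v) = 4 (Function('u')(v) = Mul(2, 2) = 4)
Function('j')(B) = Add(4, B) (Function('j')(B) = Add(4, Mul(B, 1)) = Add(4, B))
Function('D')(S) = Add(6, Mul(-1, S, Add(2, S))) (Function('D')(S) = Add(6, Mul(-1, Mul(S, Add(S, 2)))) = Add(6, Mul(-1, Mul(S, Add(2, S)))) = Add(6, Mul(-1, S, Add(2, S))))
Function('g')(V) = Pow(Add(-18, V), -1) (Function('g')(V) = Pow(Add(V, Add(6, Mul(-1, Pow(4, 2)), Mul(-2, 4))), -1) = Pow(Add(V, Add(6, Mul(-1, 16), -8)), -1) = Pow(Add(V, Add(6, -16, -8)), -1) = Pow(Add(V, -18), -1) = Pow(Add(-18, V), -1))
Add(Add(9367, -20992), Function('g')(Function('j')(-9))) = Add(Add(9367, -20992), Pow(Add(-18, Add(4, -9)), -1)) = Add(-11625, Pow(Add(-18, -5), -1)) = Add(-11625, Pow(-23, -1)) = Add(-11625, Rational(-1, 23)) = Rational(-267376, 23)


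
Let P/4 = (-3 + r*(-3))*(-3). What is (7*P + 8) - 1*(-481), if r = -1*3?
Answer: -15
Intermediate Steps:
r = -3
P = -72 (P = 4*((-3 - 3*(-3))*(-3)) = 4*((-3 + 9)*(-3)) = 4*(6*(-3)) = 4*(-18) = -72)
(7*P + 8) - 1*(-481) = (7*(-72) + 8) - 1*(-481) = (-504 + 8) + 481 = -496 + 481 = -15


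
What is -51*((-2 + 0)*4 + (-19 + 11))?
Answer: 816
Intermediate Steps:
-51*((-2 + 0)*4 + (-19 + 11)) = -51*(-2*4 - 8) = -51*(-8 - 8) = -51*(-16) = 816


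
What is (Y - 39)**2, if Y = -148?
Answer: 34969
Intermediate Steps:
(Y - 39)**2 = (-148 - 39)**2 = (-187)**2 = 34969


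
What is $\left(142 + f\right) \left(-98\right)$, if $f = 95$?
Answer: $-23226$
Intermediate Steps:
$\left(142 + f\right) \left(-98\right) = \left(142 + 95\right) \left(-98\right) = 237 \left(-98\right) = -23226$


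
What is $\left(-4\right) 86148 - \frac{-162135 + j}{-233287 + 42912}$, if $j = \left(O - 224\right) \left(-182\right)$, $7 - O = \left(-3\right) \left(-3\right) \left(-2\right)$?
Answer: $- \frac{65601827917}{190375} \approx -3.4459 \cdot 10^{5}$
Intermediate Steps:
$O = 25$ ($O = 7 - \left(-3\right) \left(-3\right) \left(-2\right) = 7 - 9 \left(-2\right) = 7 - -18 = 7 + 18 = 25$)
$j = 36218$ ($j = \left(25 - 224\right) \left(-182\right) = \left(-199\right) \left(-182\right) = 36218$)
$\left(-4\right) 86148 - \frac{-162135 + j}{-233287 + 42912} = \left(-4\right) 86148 - \frac{-162135 + 36218}{-233287 + 42912} = -344592 - - \frac{125917}{-190375} = -344592 - \left(-125917\right) \left(- \frac{1}{190375}\right) = -344592 - \frac{125917}{190375} = - \frac{65601827917}{190375}$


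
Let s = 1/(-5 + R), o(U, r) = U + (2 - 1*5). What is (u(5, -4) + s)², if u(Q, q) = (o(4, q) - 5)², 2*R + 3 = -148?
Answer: 6625476/25921 ≈ 255.60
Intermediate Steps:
R = -151/2 (R = -3/2 + (½)*(-148) = -3/2 - 74 = -151/2 ≈ -75.500)
o(U, r) = -3 + U (o(U, r) = U + (2 - 5) = U - 3 = -3 + U)
s = -2/161 (s = 1/(-5 - 151/2) = 1/(-161/2) = -2/161 ≈ -0.012422)
u(Q, q) = 16 (u(Q, q) = ((-3 + 4) - 5)² = (1 - 5)² = (-4)² = 16)
(u(5, -4) + s)² = (16 - 2/161)² = (2574/161)² = 6625476/25921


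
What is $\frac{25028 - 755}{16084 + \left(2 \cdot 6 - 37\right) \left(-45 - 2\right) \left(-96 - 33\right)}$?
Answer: $- \frac{24273}{135491} \approx -0.17915$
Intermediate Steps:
$\frac{25028 - 755}{16084 + \left(2 \cdot 6 - 37\right) \left(-45 - 2\right) \left(-96 - 33\right)} = \frac{24273}{16084 + \left(12 - 37\right) \left(-47\right) \left(-129\right)} = \frac{24273}{16084 + \left(-25\right) \left(-47\right) \left(-129\right)} = \frac{24273}{16084 + 1175 \left(-129\right)} = \frac{24273}{16084 - 151575} = \frac{24273}{-135491} = 24273 \left(- \frac{1}{135491}\right) = - \frac{24273}{135491}$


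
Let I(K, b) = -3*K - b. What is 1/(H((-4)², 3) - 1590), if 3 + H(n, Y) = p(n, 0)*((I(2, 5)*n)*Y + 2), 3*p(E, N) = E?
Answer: -3/13195 ≈ -0.00022736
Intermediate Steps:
I(K, b) = -b - 3*K
p(E, N) = E/3
H(n, Y) = -3 + n*(2 - 11*Y*n)/3 (H(n, Y) = -3 + (n/3)*(((-1*5 - 3*2)*n)*Y + 2) = -3 + (n/3)*(((-5 - 6)*n)*Y + 2) = -3 + (n/3)*((-11*n)*Y + 2) = -3 + (n/3)*(-11*Y*n + 2) = -3 + (n/3)*(2 - 11*Y*n) = -3 + n*(2 - 11*Y*n)/3)
1/(H((-4)², 3) - 1590) = 1/((-3 + (⅔)*(-4)² - 11/3*3*((-4)²)²) - 1590) = 1/((-3 + (⅔)*16 - 11/3*3*16²) - 1590) = 1/((-3 + 32/3 - 11/3*3*256) - 1590) = 1/((-3 + 32/3 - 2816) - 1590) = 1/(-8425/3 - 1590) = 1/(-13195/3) = -3/13195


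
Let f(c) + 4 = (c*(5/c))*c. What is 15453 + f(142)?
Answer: 16159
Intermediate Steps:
f(c) = -4 + 5*c (f(c) = -4 + (c*(5/c))*c = -4 + 5*c)
15453 + f(142) = 15453 + (-4 + 5*142) = 15453 + (-4 + 710) = 15453 + 706 = 16159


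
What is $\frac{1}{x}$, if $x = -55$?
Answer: $- \frac{1}{55} \approx -0.018182$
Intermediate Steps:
$\frac{1}{x} = \frac{1}{-55} = - \frac{1}{55}$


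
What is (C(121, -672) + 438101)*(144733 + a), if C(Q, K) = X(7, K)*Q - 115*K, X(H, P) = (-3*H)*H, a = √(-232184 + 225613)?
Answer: 72018272402 + 497594*I*√6571 ≈ 7.2018e+10 + 4.0336e+7*I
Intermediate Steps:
a = I*√6571 (a = √(-6571) = I*√6571 ≈ 81.062*I)
X(H, P) = -3*H²
C(Q, K) = -147*Q - 115*K (C(Q, K) = (-3*7²)*Q - 115*K = (-3*49)*Q - 115*K = -147*Q - 115*K)
(C(121, -672) + 438101)*(144733 + a) = ((-147*121 - 115*(-672)) + 438101)*(144733 + I*√6571) = ((-17787 + 77280) + 438101)*(144733 + I*√6571) = (59493 + 438101)*(144733 + I*√6571) = 497594*(144733 + I*√6571) = 72018272402 + 497594*I*√6571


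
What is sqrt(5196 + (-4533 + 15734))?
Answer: sqrt(16397) ≈ 128.05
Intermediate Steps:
sqrt(5196 + (-4533 + 15734)) = sqrt(5196 + 11201) = sqrt(16397)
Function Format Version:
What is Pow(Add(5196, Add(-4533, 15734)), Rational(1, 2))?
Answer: Pow(16397, Rational(1, 2)) ≈ 128.05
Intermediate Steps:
Pow(Add(5196, Add(-4533, 15734)), Rational(1, 2)) = Pow(Add(5196, 11201), Rational(1, 2)) = Pow(16397, Rational(1, 2))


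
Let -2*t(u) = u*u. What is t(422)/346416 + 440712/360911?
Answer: 60266725465/62512672488 ≈ 0.96407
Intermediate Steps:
t(u) = -u**2/2 (t(u) = -u*u/2 = -u**2/2)
t(422)/346416 + 440712/360911 = -1/2*422**2/346416 + 440712/360911 = -1/2*178084*(1/346416) + 440712*(1/360911) = -89042*1/346416 + 440712/360911 = -44521/173208 + 440712/360911 = 60266725465/62512672488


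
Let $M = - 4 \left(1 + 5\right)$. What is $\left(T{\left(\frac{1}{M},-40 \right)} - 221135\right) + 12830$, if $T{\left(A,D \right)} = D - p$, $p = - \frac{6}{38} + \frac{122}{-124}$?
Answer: $- \frac{245429065}{1178} \approx -2.0834 \cdot 10^{5}$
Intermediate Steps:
$M = -24$ ($M = \left(-4\right) 6 = -24$)
$p = - \frac{1345}{1178}$ ($p = \left(-6\right) \frac{1}{38} + 122 \left(- \frac{1}{124}\right) = - \frac{3}{19} - \frac{61}{62} = - \frac{1345}{1178} \approx -1.1418$)
$T{\left(A,D \right)} = \frac{1345}{1178} + D$ ($T{\left(A,D \right)} = D - - \frac{1345}{1178} = D + \frac{1345}{1178} = \frac{1345}{1178} + D$)
$\left(T{\left(\frac{1}{M},-40 \right)} - 221135\right) + 12830 = \left(\left(\frac{1345}{1178} - 40\right) - 221135\right) + 12830 = \left(- \frac{45775}{1178} - 221135\right) + 12830 = - \frac{260542805}{1178} + 12830 = - \frac{245429065}{1178}$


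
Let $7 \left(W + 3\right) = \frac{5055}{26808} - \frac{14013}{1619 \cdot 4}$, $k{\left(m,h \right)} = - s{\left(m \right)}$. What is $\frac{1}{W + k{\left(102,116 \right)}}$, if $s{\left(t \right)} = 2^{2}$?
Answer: $- \frac{101271688}{737478843} \approx -0.13732$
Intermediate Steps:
$s{\left(t \right)} = 4$
$k{\left(m,h \right)} = -4$ ($k{\left(m,h \right)} = \left(-1\right) 4 = -4$)
$W = - \frac{332392091}{101271688}$ ($W = -3 + \frac{\frac{5055}{26808} - \frac{14013}{1619 \cdot 4}}{7} = -3 + \frac{5055 \cdot \frac{1}{26808} - \frac{14013}{6476}}{7} = -3 + \frac{\frac{1685}{8936} - \frac{14013}{6476}}{7} = -3 + \frac{1}{7} \left(- \frac{28577027}{14467384}\right) = -3 - \frac{28577027}{101271688} = - \frac{332392091}{101271688} \approx -3.2822$)
$\frac{1}{W + k{\left(102,116 \right)}} = \frac{1}{- \frac{332392091}{101271688} - 4} = \frac{1}{- \frac{737478843}{101271688}} = - \frac{101271688}{737478843}$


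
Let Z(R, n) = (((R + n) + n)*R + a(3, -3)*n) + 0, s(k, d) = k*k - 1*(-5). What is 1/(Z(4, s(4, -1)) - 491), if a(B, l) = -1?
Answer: -1/328 ≈ -0.0030488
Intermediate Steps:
s(k, d) = 5 + k² (s(k, d) = k² + 5 = 5 + k²)
Z(R, n) = -n + R*(R + 2*n) (Z(R, n) = (((R + n) + n)*R - n) + 0 = ((R + 2*n)*R - n) + 0 = (R*(R + 2*n) - n) + 0 = (-n + R*(R + 2*n)) + 0 = -n + R*(R + 2*n))
1/(Z(4, s(4, -1)) - 491) = 1/((4² - (5 + 4²) + 2*4*(5 + 4²)) - 491) = 1/((16 - (5 + 16) + 2*4*(5 + 16)) - 491) = 1/((16 - 1*21 + 2*4*21) - 491) = 1/((16 - 21 + 168) - 491) = 1/(163 - 491) = 1/(-328) = -1/328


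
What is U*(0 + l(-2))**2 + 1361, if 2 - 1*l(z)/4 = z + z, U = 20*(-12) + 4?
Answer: -134575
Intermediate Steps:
U = -236 (U = -240 + 4 = -236)
l(z) = 8 - 8*z (l(z) = 8 - 4*(z + z) = 8 - 8*z)
U*(0 + l(-2))**2 + 1361 = -236*(0 + (8 - 8*(-2)))**2 + 1361 = -236*(0 + (8 + 16))**2 + 1361 = -236*(0 + 24)**2 + 1361 = -236*24**2 + 1361 = -236*576 + 1361 = -135936 + 1361 = -134575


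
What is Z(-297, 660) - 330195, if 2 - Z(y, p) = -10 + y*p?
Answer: -134163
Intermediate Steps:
Z(y, p) = 12 - p*y (Z(y, p) = 2 - (-10 + y*p) = 2 - (-10 + p*y) = 2 + (10 - p*y) = 12 - p*y)
Z(-297, 660) - 330195 = (12 - 1*660*(-297)) - 330195 = (12 + 196020) - 330195 = 196032 - 330195 = -134163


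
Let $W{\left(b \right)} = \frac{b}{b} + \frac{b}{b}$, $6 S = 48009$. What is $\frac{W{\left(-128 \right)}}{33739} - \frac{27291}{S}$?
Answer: $- \frac{1841510092}{539925217} \approx -3.4107$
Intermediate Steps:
$S = \frac{16003}{2}$ ($S = \frac{1}{6} \cdot 48009 = \frac{16003}{2} \approx 8001.5$)
$W{\left(b \right)} = 2$ ($W{\left(b \right)} = 1 + 1 = 2$)
$\frac{W{\left(-128 \right)}}{33739} - \frac{27291}{S} = \frac{2}{33739} - \frac{27291}{\frac{16003}{2}} = 2 \cdot \frac{1}{33739} - \frac{54582}{16003} = \frac{2}{33739} - \frac{54582}{16003} = - \frac{1841510092}{539925217}$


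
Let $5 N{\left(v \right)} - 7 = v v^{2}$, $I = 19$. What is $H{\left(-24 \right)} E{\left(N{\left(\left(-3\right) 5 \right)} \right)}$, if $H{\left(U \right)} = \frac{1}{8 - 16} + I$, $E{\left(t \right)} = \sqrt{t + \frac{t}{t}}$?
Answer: $\frac{151 i \sqrt{16815}}{40} \approx 489.51 i$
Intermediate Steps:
$N{\left(v \right)} = \frac{7}{5} + \frac{v^{3}}{5}$ ($N{\left(v \right)} = \frac{7}{5} + \frac{v v^{2}}{5} = \frac{7}{5} + \frac{v^{3}}{5}$)
$E{\left(t \right)} = \sqrt{1 + t}$ ($E{\left(t \right)} = \sqrt{t + 1} = \sqrt{1 + t}$)
$H{\left(U \right)} = \frac{151}{8}$ ($H{\left(U \right)} = \frac{1}{8 - 16} + 19 = \frac{1}{-8} + 19 = - \frac{1}{8} + 19 = \frac{151}{8}$)
$H{\left(-24 \right)} E{\left(N{\left(\left(-3\right) 5 \right)} \right)} = \frac{151 \sqrt{1 + \left(\frac{7}{5} + \frac{\left(\left(-3\right) 5\right)^{3}}{5}\right)}}{8} = \frac{151 \sqrt{1 + \left(\frac{7}{5} + \frac{\left(-15\right)^{3}}{5}\right)}}{8} = \frac{151 \sqrt{1 + \left(\frac{7}{5} + \frac{1}{5} \left(-3375\right)\right)}}{8} = \frac{151 \sqrt{1 + \left(\frac{7}{5} - 675\right)}}{8} = \frac{151 \sqrt{1 - \frac{3368}{5}}}{8} = \frac{151 \sqrt{- \frac{3363}{5}}}{8} = \frac{151 \frac{i \sqrt{16815}}{5}}{8} = \frac{151 i \sqrt{16815}}{40}$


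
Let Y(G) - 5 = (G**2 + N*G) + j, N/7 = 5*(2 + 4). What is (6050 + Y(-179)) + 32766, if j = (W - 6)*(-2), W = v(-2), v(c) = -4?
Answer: 33292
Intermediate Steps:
W = -4
j = 20 (j = (-4 - 6)*(-2) = -10*(-2) = 20)
N = 210 (N = 7*(5*(2 + 4)) = 7*(5*6) = 7*30 = 210)
Y(G) = 25 + G**2 + 210*G (Y(G) = 5 + ((G**2 + 210*G) + 20) = 5 + (20 + G**2 + 210*G) = 25 + G**2 + 210*G)
(6050 + Y(-179)) + 32766 = (6050 + (25 + (-179)**2 + 210*(-179))) + 32766 = (6050 + (25 + 32041 - 37590)) + 32766 = (6050 - 5524) + 32766 = 526 + 32766 = 33292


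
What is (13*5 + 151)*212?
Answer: 45792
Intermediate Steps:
(13*5 + 151)*212 = (65 + 151)*212 = 216*212 = 45792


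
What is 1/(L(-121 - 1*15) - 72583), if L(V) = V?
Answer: -1/72719 ≈ -1.3752e-5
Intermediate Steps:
1/(L(-121 - 1*15) - 72583) = 1/((-121 - 1*15) - 72583) = 1/((-121 - 15) - 72583) = 1/(-136 - 72583) = 1/(-72719) = -1/72719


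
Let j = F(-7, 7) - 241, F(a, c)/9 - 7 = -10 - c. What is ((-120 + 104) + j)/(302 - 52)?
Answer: -347/250 ≈ -1.3880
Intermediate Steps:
F(a, c) = -27 - 9*c (F(a, c) = 63 + 9*(-10 - c) = 63 + (-90 - 9*c) = -27 - 9*c)
j = -331 (j = (-27 - 9*7) - 241 = (-27 - 63) - 241 = -90 - 241 = -331)
((-120 + 104) + j)/(302 - 52) = ((-120 + 104) - 331)/(302 - 52) = (-16 - 331)/250 = -347*1/250 = -347/250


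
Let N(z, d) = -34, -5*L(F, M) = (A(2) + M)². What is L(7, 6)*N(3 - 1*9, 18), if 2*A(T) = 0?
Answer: 1224/5 ≈ 244.80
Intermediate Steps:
A(T) = 0 (A(T) = (½)*0 = 0)
L(F, M) = -M²/5 (L(F, M) = -(0 + M)²/5 = -M²/5)
L(7, 6)*N(3 - 1*9, 18) = -⅕*6²*(-34) = -⅕*36*(-34) = -36/5*(-34) = 1224/5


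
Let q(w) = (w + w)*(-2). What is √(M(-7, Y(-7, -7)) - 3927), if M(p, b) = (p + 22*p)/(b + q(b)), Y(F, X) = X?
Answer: 2*I*√8853/3 ≈ 62.727*I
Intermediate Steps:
q(w) = -4*w (q(w) = (2*w)*(-2) = -4*w)
M(p, b) = -23*p/(3*b) (M(p, b) = (p + 22*p)/(b - 4*b) = (23*p)/((-3*b)) = (23*p)*(-1/(3*b)) = -23*p/(3*b))
√(M(-7, Y(-7, -7)) - 3927) = √(-23/3*(-7)/(-7) - 3927) = √(-23/3*(-7)*(-⅐) - 3927) = √(-23/3 - 3927) = √(-11804/3) = 2*I*√8853/3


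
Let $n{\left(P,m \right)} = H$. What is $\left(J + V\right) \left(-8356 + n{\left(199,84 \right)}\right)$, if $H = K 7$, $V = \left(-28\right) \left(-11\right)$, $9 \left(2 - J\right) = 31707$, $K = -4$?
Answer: $26937792$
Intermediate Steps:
$J = -3521$ ($J = 2 - 3523 = -3521$)
$V = 308$
$H = -28$ ($H = \left(-4\right) 7 = -28$)
$n{\left(P,m \right)} = -28$
$\left(J + V\right) \left(-8356 + n{\left(199,84 \right)}\right) = \left(-3521 + 308\right) \left(-8356 - 28\right) = \left(-3213\right) \left(-8384\right) = 26937792$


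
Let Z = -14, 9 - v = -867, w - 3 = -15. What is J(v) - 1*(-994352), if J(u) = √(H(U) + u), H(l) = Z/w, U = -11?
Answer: 994352 + √31578/6 ≈ 9.9438e+5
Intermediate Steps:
w = -12 (w = 3 - 15 = -12)
v = 876 (v = 9 - 1*(-867) = 9 + 867 = 876)
H(l) = 7/6 (H(l) = -14/(-12) = -14*(-1/12) = 7/6)
J(u) = √(7/6 + u)
J(v) - 1*(-994352) = √(42 + 36*876)/6 - 1*(-994352) = √(42 + 31536)/6 + 994352 = √31578/6 + 994352 = 994352 + √31578/6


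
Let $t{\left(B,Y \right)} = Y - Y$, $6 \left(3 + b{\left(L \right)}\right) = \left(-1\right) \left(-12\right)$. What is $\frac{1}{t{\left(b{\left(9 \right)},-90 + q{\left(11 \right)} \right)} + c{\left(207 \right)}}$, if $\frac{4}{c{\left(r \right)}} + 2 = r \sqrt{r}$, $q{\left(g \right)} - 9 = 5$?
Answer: $- \frac{1}{2} + \frac{621 \sqrt{23}}{4} \approx 744.05$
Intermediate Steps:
$q{\left(g \right)} = 14$ ($q{\left(g \right)} = 9 + 5 = 14$)
$b{\left(L \right)} = -1$ ($b{\left(L \right)} = -3 + \frac{\left(-1\right) \left(-12\right)}{6} = -3 + \frac{1}{6} \cdot 12 = -3 + 2 = -1$)
$c{\left(r \right)} = \frac{4}{-2 + r^{\frac{3}{2}}}$ ($c{\left(r \right)} = \frac{4}{-2 + r \sqrt{r}} = \frac{4}{-2 + r^{\frac{3}{2}}}$)
$t{\left(B,Y \right)} = 0$
$\frac{1}{t{\left(b{\left(9 \right)},-90 + q{\left(11 \right)} \right)} + c{\left(207 \right)}} = \frac{1}{0 + \frac{4}{-2 + 207^{\frac{3}{2}}}} = \frac{1}{0 + \frac{4}{-2 + 621 \sqrt{23}}} = \frac{1}{4 \frac{1}{-2 + 621 \sqrt{23}}} = - \frac{1}{2} + \frac{621 \sqrt{23}}{4}$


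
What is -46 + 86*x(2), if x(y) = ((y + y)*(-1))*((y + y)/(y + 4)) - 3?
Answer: -1600/3 ≈ -533.33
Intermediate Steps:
x(y) = -3 - 4*y²/(4 + y) (x(y) = ((2*y)*(-1))*((2*y)/(4 + y)) - 3 = (-2*y)*(2*y/(4 + y)) - 3 = -4*y²/(4 + y) - 3 = -3 - 4*y²/(4 + y))
-46 + 86*x(2) = -46 + 86*((-12 - 4*2² - 3*2)/(4 + 2)) = -46 + 86*((-12 - 4*4 - 6)/6) = -46 + 86*((-12 - 16 - 6)/6) = -46 + 86*((⅙)*(-34)) = -46 + 86*(-17/3) = -46 - 1462/3 = -1600/3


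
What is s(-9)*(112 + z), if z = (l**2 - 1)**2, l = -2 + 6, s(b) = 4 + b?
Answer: -1685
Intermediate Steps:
l = 4
z = 225 (z = (4**2 - 1)**2 = (16 - 1)**2 = 15**2 = 225)
s(-9)*(112 + z) = (4 - 9)*(112 + 225) = -5*337 = -1685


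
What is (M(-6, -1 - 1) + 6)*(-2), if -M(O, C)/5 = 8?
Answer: 68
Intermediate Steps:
M(O, C) = -40 (M(O, C) = -5*8 = -40)
(M(-6, -1 - 1) + 6)*(-2) = (-40 + 6)*(-2) = -34*(-2) = 68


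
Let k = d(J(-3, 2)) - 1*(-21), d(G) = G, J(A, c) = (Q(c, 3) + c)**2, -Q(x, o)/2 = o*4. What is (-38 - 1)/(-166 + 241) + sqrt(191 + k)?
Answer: -13/25 + 2*sqrt(174) ≈ 25.862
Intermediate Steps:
Q(x, o) = -8*o (Q(x, o) = -2*o*4 = -8*o)
J(A, c) = (-24 + c)**2 (J(A, c) = (-8*3 + c)**2 = (-24 + c)**2)
k = 505 (k = (-24 + 2)**2 - 1*(-21) = (-22)**2 + 21 = 484 + 21 = 505)
(-38 - 1)/(-166 + 241) + sqrt(191 + k) = (-38 - 1)/(-166 + 241) + sqrt(191 + 505) = -39/75 + sqrt(696) = -39*1/75 + 2*sqrt(174) = -13/25 + 2*sqrt(174)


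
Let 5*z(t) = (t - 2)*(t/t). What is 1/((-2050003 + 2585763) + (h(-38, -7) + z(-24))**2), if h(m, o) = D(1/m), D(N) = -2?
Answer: 25/13395296 ≈ 1.8663e-6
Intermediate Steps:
h(m, o) = -2
z(t) = -2/5 + t/5 (z(t) = ((t - 2)*(t/t))/5 = ((-2 + t)*1)/5 = (-2 + t)/5 = -2/5 + t/5)
1/((-2050003 + 2585763) + (h(-38, -7) + z(-24))**2) = 1/((-2050003 + 2585763) + (-2 + (-2/5 + (1/5)*(-24)))**2) = 1/(535760 + (-2 + (-2/5 - 24/5))**2) = 1/(535760 + (-2 - 26/5)**2) = 1/(535760 + (-36/5)**2) = 1/(535760 + 1296/25) = 1/(13395296/25) = 25/13395296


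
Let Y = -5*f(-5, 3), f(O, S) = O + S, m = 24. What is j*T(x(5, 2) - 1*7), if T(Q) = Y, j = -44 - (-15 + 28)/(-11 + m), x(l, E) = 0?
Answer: -450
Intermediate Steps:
j = -45 (j = -44 - (-15 + 28)/(-11 + 24) = -44 - 13/13 = -44 - 1*1 = -44 - 1 = -45)
Y = 10 (Y = -5*(-5 + 3) = -5*(-2) = 10)
T(Q) = 10
j*T(x(5, 2) - 1*7) = -45*10 = -450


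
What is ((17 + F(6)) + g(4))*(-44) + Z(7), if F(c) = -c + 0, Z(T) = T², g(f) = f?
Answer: -611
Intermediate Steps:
F(c) = -c
((17 + F(6)) + g(4))*(-44) + Z(7) = ((17 - 1*6) + 4)*(-44) + 7² = ((17 - 6) + 4)*(-44) + 49 = (11 + 4)*(-44) + 49 = 15*(-44) + 49 = -660 + 49 = -611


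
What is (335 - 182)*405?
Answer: 61965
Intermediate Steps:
(335 - 182)*405 = 153*405 = 61965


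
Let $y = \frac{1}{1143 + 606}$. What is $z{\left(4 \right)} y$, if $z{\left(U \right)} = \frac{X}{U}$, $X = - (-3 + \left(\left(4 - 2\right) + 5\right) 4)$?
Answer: $- \frac{25}{6996} \approx -0.0035735$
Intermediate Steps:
$X = -25$ ($X = - (-3 + \left(\left(4 - 2\right) + 5\right) 4) = - (-3 + \left(2 + 5\right) 4) = - (-3 + 7 \cdot 4) = - (-3 + 28) = \left(-1\right) 25 = -25$)
$y = \frac{1}{1749} \approx 0.00057176$
$z{\left(U \right)} = - \frac{25}{U}$
$z{\left(4 \right)} y = - \frac{25}{4} \cdot \frac{1}{1749} = \left(-25\right) \frac{1}{4} \cdot \frac{1}{1749} = \left(- \frac{25}{4}\right) \frac{1}{1749} = - \frac{25}{6996}$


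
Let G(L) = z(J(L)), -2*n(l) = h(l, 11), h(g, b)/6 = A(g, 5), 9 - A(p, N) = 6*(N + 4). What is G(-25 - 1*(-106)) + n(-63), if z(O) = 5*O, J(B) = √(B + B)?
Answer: 135 + 45*√2 ≈ 198.64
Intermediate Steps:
A(p, N) = -15 - 6*N (A(p, N) = 9 - 6*(N + 4) = 9 - 6*(4 + N) = 9 - (24 + 6*N) = 9 + (-24 - 6*N) = -15 - 6*N)
h(g, b) = -270 (h(g, b) = 6*(-15 - 6*5) = 6*(-15 - 30) = 6*(-45) = -270)
J(B) = √2*√B (J(B) = √(2*B) = √2*√B)
n(l) = 135 (n(l) = -½*(-270) = 135)
G(L) = 5*√2*√L (G(L) = 5*(√2*√L) = 5*√2*√L)
G(-25 - 1*(-106)) + n(-63) = 5*√2*√(-25 - 1*(-106)) + 135 = 5*√2*√(-25 + 106) + 135 = 5*√2*√81 + 135 = 5*√2*9 + 135 = 45*√2 + 135 = 135 + 45*√2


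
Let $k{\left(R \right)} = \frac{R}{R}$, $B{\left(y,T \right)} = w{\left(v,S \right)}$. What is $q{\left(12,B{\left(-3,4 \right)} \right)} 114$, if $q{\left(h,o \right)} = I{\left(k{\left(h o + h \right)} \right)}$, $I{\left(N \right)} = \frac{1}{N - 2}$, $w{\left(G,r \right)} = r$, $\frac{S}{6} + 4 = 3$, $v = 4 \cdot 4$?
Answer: $-114$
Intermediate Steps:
$v = 16$
$S = -6$ ($S = -24 + 6 \cdot 3 = -24 + 18 = -6$)
$B{\left(y,T \right)} = -6$
$k{\left(R \right)} = 1$
$I{\left(N \right)} = \frac{1}{-2 + N}$
$q{\left(h,o \right)} = -1$ ($q{\left(h,o \right)} = \frac{1}{-2 + 1} = \frac{1}{-1} = -1$)
$q{\left(12,B{\left(-3,4 \right)} \right)} 114 = \left(-1\right) 114 = -114$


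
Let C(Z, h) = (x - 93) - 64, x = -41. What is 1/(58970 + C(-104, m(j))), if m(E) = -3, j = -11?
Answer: 1/58772 ≈ 1.7015e-5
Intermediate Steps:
C(Z, h) = -198 (C(Z, h) = (-41 - 93) - 64 = -134 - 64 = -198)
1/(58970 + C(-104, m(j))) = 1/(58970 - 198) = 1/58772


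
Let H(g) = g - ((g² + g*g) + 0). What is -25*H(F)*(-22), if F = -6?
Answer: -42900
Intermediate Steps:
H(g) = g - 2*g² (H(g) = g - ((g² + g²) + 0) = g - (2*g² + 0) = g - 2*g²)
-25*H(F)*(-22) = -(-150)*(1 - 2*(-6))*(-22) = -(-150)*(1 + 12)*(-22) = -(-150)*13*(-22) = -25*(-78)*(-22) = 1950*(-22) = -42900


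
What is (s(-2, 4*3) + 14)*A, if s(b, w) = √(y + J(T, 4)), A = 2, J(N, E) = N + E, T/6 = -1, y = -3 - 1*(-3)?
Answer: 28 + 2*I*√2 ≈ 28.0 + 2.8284*I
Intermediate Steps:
y = 0 (y = -3 + 3 = 0)
T = -6 (T = 6*(-1) = -6)
J(N, E) = E + N
s(b, w) = I*√2 (s(b, w) = √(0 + (4 - 6)) = √(0 - 2) = √(-2) = I*√2)
(s(-2, 4*3) + 14)*A = (I*√2 + 14)*2 = (14 + I*√2)*2 = 28 + 2*I*√2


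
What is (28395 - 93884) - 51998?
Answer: -117487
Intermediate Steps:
(28395 - 93884) - 51998 = -65489 - 51998 = -117487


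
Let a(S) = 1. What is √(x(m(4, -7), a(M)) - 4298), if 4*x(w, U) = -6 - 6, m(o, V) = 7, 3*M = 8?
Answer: I*√4301 ≈ 65.582*I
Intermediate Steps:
M = 8/3 (M = (⅓)*8 = 8/3 ≈ 2.6667)
x(w, U) = -3 (x(w, U) = (-6 - 6)/4 = (¼)*(-12) = -3)
√(x(m(4, -7), a(M)) - 4298) = √(-3 - 4298) = √(-4301) = I*√4301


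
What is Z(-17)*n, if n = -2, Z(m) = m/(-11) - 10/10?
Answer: -12/11 ≈ -1.0909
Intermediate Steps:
Z(m) = -1 - m/11 (Z(m) = m*(-1/11) - 10*⅒ = -m/11 - 1 = -1 - m/11)
Z(-17)*n = (-1 - 1/11*(-17))*(-2) = (-1 + 17/11)*(-2) = (6/11)*(-2) = -12/11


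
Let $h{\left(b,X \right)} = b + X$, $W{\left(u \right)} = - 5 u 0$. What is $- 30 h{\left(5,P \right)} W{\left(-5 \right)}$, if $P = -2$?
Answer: $0$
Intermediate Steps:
$W{\left(u \right)} = 0$
$h{\left(b,X \right)} = X + b$
$- 30 h{\left(5,P \right)} W{\left(-5 \right)} = - 30 \left(-2 + 5\right) 0 = \left(-30\right) 3 \cdot 0 = \left(-90\right) 0 = 0$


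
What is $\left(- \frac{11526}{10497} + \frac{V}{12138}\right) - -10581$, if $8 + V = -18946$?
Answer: $\frac{74878539430}{7078477} \approx 10578.0$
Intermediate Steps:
$V = -18954$ ($V = -8 - 18946 = -18954$)
$\left(- \frac{11526}{10497} + \frac{V}{12138}\right) - -10581 = \left(- \frac{11526}{10497} - \frac{18954}{12138}\right) - -10581 = \left(\left(-11526\right) \frac{1}{10497} - \frac{3159}{2023}\right) + 10581 = \left(- \frac{3842}{3499} - \frac{3159}{2023}\right) + 10581 = - \frac{18825707}{7078477} + 10581 = \frac{74878539430}{7078477}$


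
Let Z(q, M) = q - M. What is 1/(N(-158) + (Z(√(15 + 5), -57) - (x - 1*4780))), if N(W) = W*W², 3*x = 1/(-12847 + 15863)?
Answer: -322510257959448/1270521098508803453521 - 163732608*√5/1270521098508803453521 ≈ -2.5384e-7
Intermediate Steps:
x = 1/9048 (x = 1/(3*(-12847 + 15863)) = (⅓)/3016 = (⅓)*(1/3016) = 1/9048 ≈ 0.00011052)
N(W) = W³
1/(N(-158) + (Z(√(15 + 5), -57) - (x - 1*4780))) = 1/((-158)³ + ((√(15 + 5) - 1*(-57)) - (1/9048 - 1*4780))) = 1/(-3944312 + ((√20 + 57) - (1/9048 - 4780))) = 1/(-3944312 + ((2*√5 + 57) - 1*(-43249439/9048))) = 1/(-3944312 + ((57 + 2*√5) + 43249439/9048)) = 1/(-3944312 + (43765175/9048 + 2*√5)) = 1/(-35644369801/9048 + 2*√5)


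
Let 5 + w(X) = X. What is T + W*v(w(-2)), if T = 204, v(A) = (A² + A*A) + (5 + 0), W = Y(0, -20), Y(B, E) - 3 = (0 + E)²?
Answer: 41713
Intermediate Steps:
w(X) = -5 + X
Y(B, E) = 3 + E² (Y(B, E) = 3 + (0 + E)² = 3 + E²)
W = 403 (W = 3 + (-20)² = 3 + 400 = 403)
v(A) = 5 + 2*A² (v(A) = (A² + A²) + 5 = 2*A² + 5 = 5 + 2*A²)
T + W*v(w(-2)) = 204 + 403*(5 + 2*(-5 - 2)²) = 204 + 403*(5 + 2*(-7)²) = 204 + 403*(5 + 2*49) = 204 + 403*(5 + 98) = 204 + 403*103 = 204 + 41509 = 41713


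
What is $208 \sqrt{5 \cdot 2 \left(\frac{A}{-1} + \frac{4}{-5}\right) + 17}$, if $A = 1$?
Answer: $208 i \approx 208.0 i$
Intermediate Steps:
$208 \sqrt{5 \cdot 2 \left(\frac{A}{-1} + \frac{4}{-5}\right) + 17} = 208 \sqrt{5 \cdot 2 \left(1 \frac{1}{-1} + \frac{4}{-5}\right) + 17} = 208 \sqrt{10 \left(1 \left(-1\right) + 4 \left(- \frac{1}{5}\right)\right) + 17} = 208 \sqrt{10 \left(-1 - \frac{4}{5}\right) + 17} = 208 \sqrt{10 \left(- \frac{9}{5}\right) + 17} = 208 \sqrt{-18 + 17} = 208 \sqrt{-1} = 208 i$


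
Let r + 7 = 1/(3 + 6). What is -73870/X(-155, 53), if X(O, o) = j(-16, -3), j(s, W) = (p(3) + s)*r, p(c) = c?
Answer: -332415/403 ≈ -824.85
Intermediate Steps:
r = -62/9 (r = -7 + 1/(3 + 6) = -7 + 1/9 = -7 + ⅑ = -62/9 ≈ -6.8889)
j(s, W) = -62/3 - 62*s/9 (j(s, W) = (3 + s)*(-62/9) = -62/3 - 62*s/9)
X(O, o) = 806/9 (X(O, o) = -62/3 - 62/9*(-16) = -62/3 + 992/9 = 806/9)
-73870/X(-155, 53) = -73870/806/9 = -73870*9/806 = -332415/403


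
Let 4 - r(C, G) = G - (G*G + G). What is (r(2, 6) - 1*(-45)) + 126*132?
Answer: 16717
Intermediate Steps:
r(C, G) = 4 + G² (r(C, G) = 4 - (G - (G*G + G)) = 4 - (G - (G² + G)) = 4 - (G - (G + G²)) = 4 - (G + (-G - G²)) = 4 - (-1)*G² = 4 + G²)
(r(2, 6) - 1*(-45)) + 126*132 = ((4 + 6²) - 1*(-45)) + 126*132 = ((4 + 36) + 45) + 16632 = (40 + 45) + 16632 = 85 + 16632 = 16717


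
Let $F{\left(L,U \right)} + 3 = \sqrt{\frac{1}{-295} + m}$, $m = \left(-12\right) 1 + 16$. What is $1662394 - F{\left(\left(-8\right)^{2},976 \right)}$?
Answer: $1662397 - \frac{3 \sqrt{38645}}{295} \approx 1.6624 \cdot 10^{6}$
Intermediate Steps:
$m = 4$ ($m = -12 + 16 = 4$)
$F{\left(L,U \right)} = -3 + \frac{3 \sqrt{38645}}{295}$ ($F{\left(L,U \right)} = -3 + \sqrt{\frac{1}{-295} + 4} = -3 + \sqrt{- \frac{1}{295} + 4} = -3 + \sqrt{\frac{1179}{295}} = -3 + \frac{3 \sqrt{38645}}{295}$)
$1662394 - F{\left(\left(-8\right)^{2},976 \right)} = 1662394 - \left(-3 + \frac{3 \sqrt{38645}}{295}\right) = 1662394 + \left(3 - \frac{3 \sqrt{38645}}{295}\right) = 1662397 - \frac{3 \sqrt{38645}}{295}$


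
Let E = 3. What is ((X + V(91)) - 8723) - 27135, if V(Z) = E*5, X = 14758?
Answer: -21085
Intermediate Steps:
V(Z) = 15 (V(Z) = 3*5 = 15)
((X + V(91)) - 8723) - 27135 = ((14758 + 15) - 8723) - 27135 = (14773 - 8723) - 27135 = 6050 - 27135 = -21085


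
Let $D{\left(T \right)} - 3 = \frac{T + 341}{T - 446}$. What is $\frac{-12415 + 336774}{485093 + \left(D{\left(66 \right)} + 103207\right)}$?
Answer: $\frac{123256420}{223554733} \approx 0.55135$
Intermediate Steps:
$D{\left(T \right)} = 3 + \frac{341 + T}{-446 + T}$ ($D{\left(T \right)} = 3 + \frac{T + 341}{T - 446} = 3 + \frac{341 + T}{-446 + T}$)
$\frac{-12415 + 336774}{485093 + \left(D{\left(66 \right)} + 103207\right)} = \frac{-12415 + 336774}{485093 + \left(\frac{-997 + 4 \cdot 66}{-446 + 66} + 103207\right)} = \frac{324359}{485093 + \left(\frac{-997 + 264}{-380} + 103207\right)} = \frac{324359}{485093 + \left(\left(- \frac{1}{380}\right) \left(-733\right) + 103207\right)} = \frac{324359}{485093 + \left(\frac{733}{380} + 103207\right)} = \frac{324359}{485093 + \frac{39219393}{380}} = \frac{324359}{\frac{223554733}{380}} = 324359 \cdot \frac{380}{223554733} = \frac{123256420}{223554733}$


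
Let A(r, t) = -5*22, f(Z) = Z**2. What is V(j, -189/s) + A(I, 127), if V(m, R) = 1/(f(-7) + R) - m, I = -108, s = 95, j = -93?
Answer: -75827/4466 ≈ -16.979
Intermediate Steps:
A(r, t) = -110
V(m, R) = 1/(49 + R) - m (V(m, R) = 1/((-7)**2 + R) - m = 1/(49 + R) - m)
V(j, -189/s) + A(I, 127) = (1 - 49*(-93) - 1*(-189/95)*(-93))/(49 - 189/95) - 110 = (1 + 4557 - 1*(-189*1/95)*(-93))/(49 - 189*1/95) - 110 = (1 + 4557 - 1*(-189/95)*(-93))/(49 - 189/95) - 110 = (1 + 4557 - 17577/95)/(4466/95) - 110 = (95/4466)*(415433/95) - 110 = 415433/4466 - 110 = -75827/4466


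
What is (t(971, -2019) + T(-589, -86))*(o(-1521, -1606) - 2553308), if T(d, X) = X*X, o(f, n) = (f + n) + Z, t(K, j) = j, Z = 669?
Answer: -13742353782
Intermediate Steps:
o(f, n) = 669 + f + n (o(f, n) = (f + n) + 669 = 669 + f + n)
T(d, X) = X²
(t(971, -2019) + T(-589, -86))*(o(-1521, -1606) - 2553308) = (-2019 + (-86)²)*((669 - 1521 - 1606) - 2553308) = (-2019 + 7396)*(-2458 - 2553308) = 5377*(-2555766) = -13742353782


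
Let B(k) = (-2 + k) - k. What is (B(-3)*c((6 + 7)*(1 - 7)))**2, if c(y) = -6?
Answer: 144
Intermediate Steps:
B(k) = -2
(B(-3)*c((6 + 7)*(1 - 7)))**2 = (-2*(-6))**2 = 12**2 = 144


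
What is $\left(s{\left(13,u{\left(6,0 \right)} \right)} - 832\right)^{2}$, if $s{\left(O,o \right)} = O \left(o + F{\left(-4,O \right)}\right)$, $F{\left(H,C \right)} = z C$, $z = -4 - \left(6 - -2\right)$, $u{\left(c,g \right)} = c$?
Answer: $7739524$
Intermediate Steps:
$z = -12$ ($z = -4 - \left(6 + 2\right) = -4 - 8 = -12$)
$F{\left(H,C \right)} = - 12 C$
$s{\left(O,o \right)} = O \left(o - 12 O\right)$
$\left(s{\left(13,u{\left(6,0 \right)} \right)} - 832\right)^{2} = \left(13 \left(6 - 156\right) - 832\right)^{2} = \left(13 \left(-150\right) - 832\right)^{2} = \left(-1950 - 832\right)^{2} = \left(-2782\right)^{2} = 7739524$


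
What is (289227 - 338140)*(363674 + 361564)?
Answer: -35473566294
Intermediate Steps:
(289227 - 338140)*(363674 + 361564) = -48913*725238 = -35473566294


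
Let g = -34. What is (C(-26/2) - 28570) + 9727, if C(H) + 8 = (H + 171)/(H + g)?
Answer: -886155/47 ≈ -18854.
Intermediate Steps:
C(H) = -8 + (171 + H)/(-34 + H) (C(H) = -8 + (H + 171)/(H - 34) = -8 + (171 + H)/(-34 + H))
(C(-26/2) - 28570) + 9727 = ((443 - (-182)/2)/(-34 - 26/2) - 28570) + 9727 = ((443 - (-182)/2)/(-34 - 26*1/2) - 28570) + 9727 = ((443 - 7*(-13))/(-34 - 13) - 28570) + 9727 = ((443 + 91)/(-47) - 28570) + 9727 = (-1/47*534 - 28570) + 9727 = (-534/47 - 28570) + 9727 = -1343324/47 + 9727 = -886155/47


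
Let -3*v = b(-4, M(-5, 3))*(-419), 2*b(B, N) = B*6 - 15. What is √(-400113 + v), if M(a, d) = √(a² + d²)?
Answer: I*√1611346/2 ≈ 634.69*I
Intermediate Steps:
b(B, N) = -15/2 + 3*B (b(B, N) = (B*6 - 15)/2 = (6*B - 15)/2 = (-15 + 6*B)/2 = -15/2 + 3*B)
v = -5447/2 (v = -(-15/2 + 3*(-4))*(-419)/3 = -(-15/2 - 12)*(-419)/3 = -(-13)*(-419)/2 = -⅓*16341/2 = -5447/2 ≈ -2723.5)
√(-400113 + v) = √(-400113 - 5447/2) = √(-805673/2) = I*√1611346/2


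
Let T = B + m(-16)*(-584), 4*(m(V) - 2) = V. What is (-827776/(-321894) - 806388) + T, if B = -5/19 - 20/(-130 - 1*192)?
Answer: -396438329776073/492336873 ≈ -8.0522e+5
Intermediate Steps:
m(V) = 2 + V/4
B = -615/3059 (B = -5*1/19 - 20/(-130 - 192) = -5/19 - 20/(-322) = -5/19 - 20*(-1/322) = -5/19 + 10/161 = -615/3059 ≈ -0.20105)
T = 3572297/3059 (T = -615/3059 + (2 + (¼)*(-16))*(-584) = -615/3059 + (2 - 4)*(-584) = -615/3059 - 2*(-584) = -615/3059 + 1168 = 3572297/3059 ≈ 1167.8)
(-827776/(-321894) - 806388) + T = (-827776/(-321894) - 806388) + 3572297/3059 = (-827776*(-1/321894) - 806388) + 3572297/3059 = (413888/160947 - 806388) + 3572297/3059 = -129785315548/160947 + 3572297/3059 = -396438329776073/492336873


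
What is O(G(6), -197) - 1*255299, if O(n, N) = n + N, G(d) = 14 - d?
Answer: -255488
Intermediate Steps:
O(n, N) = N + n
O(G(6), -197) - 1*255299 = (-197 + (14 - 1*6)) - 1*255299 = (-197 + (14 - 6)) - 255299 = (-197 + 8) - 255299 = -189 - 255299 = -255488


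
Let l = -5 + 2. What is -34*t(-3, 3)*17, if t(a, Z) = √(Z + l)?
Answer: 0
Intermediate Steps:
l = -3
t(a, Z) = √(-3 + Z) (t(a, Z) = √(Z - 3) = √(-3 + Z))
-34*t(-3, 3)*17 = -34*√(-3 + 3)*17 = -34*√0*17 = -34*0*17 = 0*17 = 0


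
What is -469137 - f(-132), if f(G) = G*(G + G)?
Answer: -503985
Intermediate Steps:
f(G) = 2*G² (f(G) = G*(2*G) = 2*G²)
-469137 - f(-132) = -469137 - 2*(-132)² = -469137 - 2*17424 = -469137 - 1*34848 = -469137 - 34848 = -503985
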